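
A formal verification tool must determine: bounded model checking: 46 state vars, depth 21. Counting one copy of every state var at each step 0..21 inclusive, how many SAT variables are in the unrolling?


BMC unrolls to depth k, creating one copy of each state var for steps 0..k.
Step count = 21 + 1 = 22 (steps 0 through 21)
Vars per step = 46
Total = 46 * 22 = 1012

1012


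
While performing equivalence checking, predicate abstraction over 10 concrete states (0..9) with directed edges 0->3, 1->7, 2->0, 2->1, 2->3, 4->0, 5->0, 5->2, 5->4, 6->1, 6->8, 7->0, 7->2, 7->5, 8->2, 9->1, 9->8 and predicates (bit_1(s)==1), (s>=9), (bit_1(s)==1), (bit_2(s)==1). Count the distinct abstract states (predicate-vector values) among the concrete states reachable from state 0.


BFS from 0:
Concrete reachable: {0, 3}
Abstract via predicates (bit_1(s)==1), (s>=9), (bit_1(s)==1), (bit_2(s)==1):
  (0,0,0,0) <- {0}
  (1,0,1,0) <- {3}
Distinct abstract states = 2

2


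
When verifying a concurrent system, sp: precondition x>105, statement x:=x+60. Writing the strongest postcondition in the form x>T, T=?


Formula: sp(P, x:=E) = exists old_x. (x = E[old_x/x]) AND P[old_x/x] (old_x is the value of x before the assignment; eliminate old_x by solving x = E[old_x/x] for old_x)
Step 1: Precondition P: x>105, i.e. old_x > 105
Step 2: Assignment gives x = old_x + 60, so old_x = x - 60
Step 3: Substitute into P: x - 60 > 105
Step 4: Simplify: x > 105+60 = 165

165


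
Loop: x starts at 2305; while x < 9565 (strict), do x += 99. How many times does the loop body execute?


Step 1: x goes from 2305 toward 9565 by 99; the body runs while x<9565, so iterations = ceil((bound-start)/step)
Step 2: Distance=7260
Step 3: ceil(7260/99)=74

74


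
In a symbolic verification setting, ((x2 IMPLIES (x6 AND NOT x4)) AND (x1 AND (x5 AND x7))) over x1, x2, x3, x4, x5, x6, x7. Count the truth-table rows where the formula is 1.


Formula: ((x2 IMPLIES (x6 AND NOT x4)) AND (x1 AND (x5 AND x7))) over 7 vars (128 rows)
Evaluate each row (x1, x2, x3, x4, x5, x6, x7 as bits, MSB first):
  row 0 [0000000]: ((0 IMPLIES (0 AND NOT 0)) AND (0 AND (0 AND 0))) -> 0
  row 1 [0000001]: ((0 IMPLIES (0 AND NOT 0)) AND (0 AND (0 AND 1))) -> 0
  row 2 [0000010]: ((0 IMPLIES (1 AND NOT 0)) AND (0 AND (0 AND 0))) -> 0
  row 3 [0000011]: ((0 IMPLIES (1 AND NOT 0)) AND (0 AND (0 AND 1))) -> 0
  row 4 [0000100]: ((0 IMPLIES (0 AND NOT 0)) AND (0 AND (1 AND 0))) -> 0
  (every remaining row is evaluated the same way; all 128 results are listed next)
Full result column, 8 rows per line (x1,x2,x3,x4 fixed per line; x5,x6,x7 runs 000..111 left to right):
  rows 0-7 [x1,x2,x3,x4=0000]: 00000000  (ones: 0)
  rows 8-15 [x1,x2,x3,x4=0001]: 00000000  (ones: 0)
  rows 16-23 [x1,x2,x3,x4=0010]: 00000000  (ones: 0)
  rows 24-31 [x1,x2,x3,x4=0011]: 00000000  (ones: 0)
  rows 32-39 [x1,x2,x3,x4=0100]: 00000000  (ones: 0)
  rows 40-47 [x1,x2,x3,x4=0101]: 00000000  (ones: 0)
  rows 48-55 [x1,x2,x3,x4=0110]: 00000000  (ones: 0)
  rows 56-63 [x1,x2,x3,x4=0111]: 00000000  (ones: 0)
  rows 64-71 [x1,x2,x3,x4=1000]: 00000101  (ones: 2)
  rows 72-79 [x1,x2,x3,x4=1001]: 00000101  (ones: 2)
  rows 80-87 [x1,x2,x3,x4=1010]: 00000101  (ones: 2)
  rows 88-95 [x1,x2,x3,x4=1011]: 00000101  (ones: 2)
  rows 96-103 [x1,x2,x3,x4=1100]: 00000001  (ones: 1)
  rows 104-111 [x1,x2,x3,x4=1101]: 00000000  (ones: 0)
  rows 112-119 [x1,x2,x3,x4=1110]: 00000001  (ones: 1)
  rows 120-127 [x1,x2,x3,x4=1111]: 00000000  (ones: 0)
Count of 1-rows = 0+0+0+0+0+0+0+0+2+2+2+2+1+0+1+0 = 10

10


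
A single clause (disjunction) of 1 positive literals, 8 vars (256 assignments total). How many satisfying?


Step 1: Total=2^8=256
Step 2: Unsat when all 1 false: 2^7=128
Step 3: Sat=256-128=128

128


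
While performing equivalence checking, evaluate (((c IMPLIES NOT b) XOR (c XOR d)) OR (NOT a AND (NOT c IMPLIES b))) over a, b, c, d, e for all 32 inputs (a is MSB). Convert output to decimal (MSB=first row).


Formula: (((c IMPLIES NOT b) XOR (c XOR d)) OR (NOT a AND (NOT c IMPLIES b))) over a, b, c, d, e (32 rows)
Evaluate each row (bits = a,b,c,d,e, MSB first):
  row 0 [00000]: (((0 IMPLIES NOT 0) XOR (0 XOR 0)) OR (NOT 0 AND (NOT 0 IMPLIES 0))) -> 1
  row 1 [00001]: (((0 IMPLIES NOT 0) XOR (0 XOR 0)) OR (NOT 0 AND (NOT 0 IMPLIES 0))) -> 1
  row 2 [00010]: (((0 IMPLIES NOT 0) XOR (0 XOR 1)) OR (NOT 0 AND (NOT 0 IMPLIES 0))) -> 0
  row 3 [00011]: (((0 IMPLIES NOT 0) XOR (0 XOR 1)) OR (NOT 0 AND (NOT 0 IMPLIES 0))) -> 0
  row 4 [00100]: (((1 IMPLIES NOT 0) XOR (1 XOR 0)) OR (NOT 0 AND (NOT 1 IMPLIES 0))) -> 1
  row 5 [00101]: (((1 IMPLIES NOT 0) XOR (1 XOR 0)) OR (NOT 0 AND (NOT 1 IMPLIES 0))) -> 1
  row 6 [00110]: (((1 IMPLIES NOT 0) XOR (1 XOR 1)) OR (NOT 0 AND (NOT 1 IMPLIES 0))) -> 1
  row 7 [00111]: (((1 IMPLIES NOT 0) XOR (1 XOR 1)) OR (NOT 0 AND (NOT 1 IMPLIES 0))) -> 1
  row 8 [01000]: (((0 IMPLIES NOT 1) XOR (0 XOR 0)) OR (NOT 0 AND (NOT 0 IMPLIES 1))) -> 1
  row 9 [01001]: (((0 IMPLIES NOT 1) XOR (0 XOR 0)) OR (NOT 0 AND (NOT 0 IMPLIES 1))) -> 1
  row 10 [01010]: (((0 IMPLIES NOT 1) XOR (0 XOR 1)) OR (NOT 0 AND (NOT 0 IMPLIES 1))) -> 1
  row 11 [01011]: (((0 IMPLIES NOT 1) XOR (0 XOR 1)) OR (NOT 0 AND (NOT 0 IMPLIES 1))) -> 1
  row 12 [01100]: (((1 IMPLIES NOT 1) XOR (1 XOR 0)) OR (NOT 0 AND (NOT 1 IMPLIES 1))) -> 1
  row 13 [01101]: (((1 IMPLIES NOT 1) XOR (1 XOR 0)) OR (NOT 0 AND (NOT 1 IMPLIES 1))) -> 1
  row 14 [01110]: (((1 IMPLIES NOT 1) XOR (1 XOR 1)) OR (NOT 0 AND (NOT 1 IMPLIES 1))) -> 1
  row 15 [01111]: (((1 IMPLIES NOT 1) XOR (1 XOR 1)) OR (NOT 0 AND (NOT 1 IMPLIES 1))) -> 1
  row 16 [10000]: (((0 IMPLIES NOT 0) XOR (0 XOR 0)) OR (NOT 1 AND (NOT 0 IMPLIES 0))) -> 1
  row 17 [10001]: (((0 IMPLIES NOT 0) XOR (0 XOR 0)) OR (NOT 1 AND (NOT 0 IMPLIES 0))) -> 1
  row 18 [10010]: (((0 IMPLIES NOT 0) XOR (0 XOR 1)) OR (NOT 1 AND (NOT 0 IMPLIES 0))) -> 0
  row 19 [10011]: (((0 IMPLIES NOT 0) XOR (0 XOR 1)) OR (NOT 1 AND (NOT 0 IMPLIES 0))) -> 0
  row 20 [10100]: (((1 IMPLIES NOT 0) XOR (1 XOR 0)) OR (NOT 1 AND (NOT 1 IMPLIES 0))) -> 0
  row 21 [10101]: (((1 IMPLIES NOT 0) XOR (1 XOR 0)) OR (NOT 1 AND (NOT 1 IMPLIES 0))) -> 0
  row 22 [10110]: (((1 IMPLIES NOT 0) XOR (1 XOR 1)) OR (NOT 1 AND (NOT 1 IMPLIES 0))) -> 1
  row 23 [10111]: (((1 IMPLIES NOT 0) XOR (1 XOR 1)) OR (NOT 1 AND (NOT 1 IMPLIES 0))) -> 1
  row 24 [11000]: (((0 IMPLIES NOT 1) XOR (0 XOR 0)) OR (NOT 1 AND (NOT 0 IMPLIES 1))) -> 1
  row 25 [11001]: (((0 IMPLIES NOT 1) XOR (0 XOR 0)) OR (NOT 1 AND (NOT 0 IMPLIES 1))) -> 1
  row 26 [11010]: (((0 IMPLIES NOT 1) XOR (0 XOR 1)) OR (NOT 1 AND (NOT 0 IMPLIES 1))) -> 0
  row 27 [11011]: (((0 IMPLIES NOT 1) XOR (0 XOR 1)) OR (NOT 1 AND (NOT 0 IMPLIES 1))) -> 0
  row 28 [11100]: (((1 IMPLIES NOT 1) XOR (1 XOR 0)) OR (NOT 1 AND (NOT 1 IMPLIES 1))) -> 1
  row 29 [11101]: (((1 IMPLIES NOT 1) XOR (1 XOR 0)) OR (NOT 1 AND (NOT 1 IMPLIES 1))) -> 1
  row 30 [11110]: (((1 IMPLIES NOT 1) XOR (1 XOR 1)) OR (NOT 1 AND (NOT 1 IMPLIES 1))) -> 0
  row 31 [11111]: (((1 IMPLIES NOT 1) XOR (1 XOR 1)) OR (NOT 1 AND (NOT 1 IMPLIES 1))) -> 0
Full result column, 4 rows per line (a,b,c fixed per line; d,e runs 00..11 left to right):
  rows 0-3 [a,b,c=000]: 1100  = hex C
  rows 4-7 [a,b,c=001]: 1111  = hex F
  rows 8-11 [a,b,c=010]: 1111  = hex F
  rows 12-15 [a,b,c=011]: 1111  = hex F
  rows 16-19 [a,b,c=100]: 1100  = hex C
  rows 20-23 [a,b,c=101]: 0011  = hex 3
  rows 24-27 [a,b,c=110]: 1100  = hex C
  rows 28-31 [a,b,c=111]: 1100  = hex C
Output column (row 0 .. row 31) = 11001111111111111100001111001100
Output column grouped in 4s = 1100 1111 1111 1111 1100 0011 1100 1100 = 0xCFFFC3CC
Convert to decimal digit by digit (value = value*16 + digit):
  C -> 12
  12*16 + 15 (F) = 207
  207*16 + 15 (F) = 3327
  3327*16 + 15 (F) = 53247
  53247*16 + 12 (C) = 851964
  851964*16 + 3 = 13631427
  13631427*16 + 12 (C) = 218102844
  218102844*16 + 12 (C) = 3489645516
Decimal = 3489645516

3489645516


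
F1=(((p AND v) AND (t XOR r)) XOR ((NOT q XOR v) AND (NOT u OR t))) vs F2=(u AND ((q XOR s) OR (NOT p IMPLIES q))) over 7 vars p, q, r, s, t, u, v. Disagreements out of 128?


F1 = (((p AND v) AND (t XOR r)) XOR ((NOT q XOR v) AND (NOT u OR t)))
F2 = (u AND ((q XOR s) OR (NOT p IMPLIES q)))
Evaluate both on each of 128 rows (bits = p,q,r,s,t,u,v):
  row 0 [0000000]: F1=1 F2=0 (differ) -> 1
  row 1 [0000001]: F1=0 F2=0 -> 0
  row 2 [0000010]: F1=0 F2=0 -> 0
  row 3 [0000011]: F1=0 F2=0 -> 0
  row 4 [0000100]: F1=1 F2=0 (differ) -> 1
  (every remaining row is evaluated the same way; all 128 results are listed next)
Full result column, 8 rows per line (p,q,r,s fixed per line; t,u,v runs 000..111 left to right):
  rows 0-7 [p,q,r,s=0000]: 10001010  (ones: 3)
  rows 8-15 [p,q,r,s=0001]: 10111001  (ones: 5)
  rows 16-23 [p,q,r,s=0010]: 10001010  (ones: 3)
  rows 24-31 [p,q,r,s=0011]: 10111001  (ones: 5)
  rows 32-39 [p,q,r,s=0100]: 01110110  (ones: 5)
  rows 40-47 [p,q,r,s=0101]: 01110110  (ones: 5)
  rows 48-55 [p,q,r,s=0110]: 01110110  (ones: 5)
  rows 56-63 [p,q,r,s=0111]: 01110110  (ones: 5)
  rows 64-71 [p,q,r,s=1000]: 10111100  (ones: 5)
  rows 72-79 [p,q,r,s=1001]: 10111100  (ones: 5)
  rows 80-87 [p,q,r,s=1010]: 11101001  (ones: 5)
  rows 88-95 [p,q,r,s=1011]: 11101001  (ones: 5)
  rows 96-103 [p,q,r,s=1100]: 01110011  (ones: 5)
  rows 104-111 [p,q,r,s=1101]: 01110011  (ones: 5)
  rows 112-119 [p,q,r,s=1110]: 00100110  (ones: 3)
  rows 120-127 [p,q,r,s=1111]: 00100110  (ones: 3)
Disagreements = 3+5+3+5+5+5+5+5+5+5+5+5+5+5+3+3 = 72

72


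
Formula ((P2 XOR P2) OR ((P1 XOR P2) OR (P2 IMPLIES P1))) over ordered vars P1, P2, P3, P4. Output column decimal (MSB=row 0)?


Formula: ((P2 XOR P2) OR ((P1 XOR P2) OR (P2 IMPLIES P1))) over P1, P2, P3, P4 (16 rows)
Evaluate each row (bits = P1,P2,P3,P4, MSB first):
  row 0 [0000]: ((0 XOR 0) OR ((0 XOR 0) OR (0 IMPLIES 0))) -> 1
  row 1 [0001]: ((0 XOR 0) OR ((0 XOR 0) OR (0 IMPLIES 0))) -> 1
  row 2 [0010]: ((0 XOR 0) OR ((0 XOR 0) OR (0 IMPLIES 0))) -> 1
  row 3 [0011]: ((0 XOR 0) OR ((0 XOR 0) OR (0 IMPLIES 0))) -> 1
  row 4 [0100]: ((1 XOR 1) OR ((0 XOR 1) OR (1 IMPLIES 0))) -> 1
  row 5 [0101]: ((1 XOR 1) OR ((0 XOR 1) OR (1 IMPLIES 0))) -> 1
  row 6 [0110]: ((1 XOR 1) OR ((0 XOR 1) OR (1 IMPLIES 0))) -> 1
  row 7 [0111]: ((1 XOR 1) OR ((0 XOR 1) OR (1 IMPLIES 0))) -> 1
  row 8 [1000]: ((0 XOR 0) OR ((1 XOR 0) OR (0 IMPLIES 1))) -> 1
  row 9 [1001]: ((0 XOR 0) OR ((1 XOR 0) OR (0 IMPLIES 1))) -> 1
  row 10 [1010]: ((0 XOR 0) OR ((1 XOR 0) OR (0 IMPLIES 1))) -> 1
  row 11 [1011]: ((0 XOR 0) OR ((1 XOR 0) OR (0 IMPLIES 1))) -> 1
  row 12 [1100]: ((1 XOR 1) OR ((1 XOR 1) OR (1 IMPLIES 1))) -> 1
  row 13 [1101]: ((1 XOR 1) OR ((1 XOR 1) OR (1 IMPLIES 1))) -> 1
  row 14 [1110]: ((1 XOR 1) OR ((1 XOR 1) OR (1 IMPLIES 1))) -> 1
  row 15 [1111]: ((1 XOR 1) OR ((1 XOR 1) OR (1 IMPLIES 1))) -> 1
Full result column, 4 rows per line (P1,P2 fixed per line; P3,P4 runs 00..11 left to right):
  rows 0-3 [P1,P2=00]: 1111  = hex F
  rows 4-7 [P1,P2=01]: 1111  = hex F
  rows 8-11 [P1,P2=10]: 1111  = hex F
  rows 12-15 [P1,P2=11]: 1111  = hex F
Output column (row 0 .. row 15) = 1111111111111111
Output column grouped in 4s = 1111 1111 1111 1111 = 0xFFFF
Convert to decimal digit by digit (value = value*16 + digit):
  F -> 15
  15*16 + 15 (F) = 255
  255*16 + 15 (F) = 4095
  4095*16 + 15 (F) = 65535
Decimal = 65535

65535


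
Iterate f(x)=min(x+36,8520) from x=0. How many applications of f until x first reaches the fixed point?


Step 1: x=0, cap=8520, increment=36
Step 2: x grows by 36 each step until capped at 8520; fixed point is x=8520
Step 3: iterations = ceil(8520/36) = 237

237


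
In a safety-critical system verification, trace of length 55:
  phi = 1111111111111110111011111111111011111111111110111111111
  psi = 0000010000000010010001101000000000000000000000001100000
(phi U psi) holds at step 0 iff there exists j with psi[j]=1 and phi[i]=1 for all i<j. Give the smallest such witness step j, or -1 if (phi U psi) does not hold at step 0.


(phi U psi) at 0: need smallest j with psi[j]=1 and phi[i]=1 for all i in [0,j).
Scan from step 0:
  step 0: phi=1, psi=0 -> continue
  step 1: phi=1, psi=0 -> continue
  step 2: phi=1, psi=0 -> continue
  step 3: phi=1, psi=0 -> continue
  step 5: psi=1 and phi held for [0,5) -> witness found
Witness step = 5

5


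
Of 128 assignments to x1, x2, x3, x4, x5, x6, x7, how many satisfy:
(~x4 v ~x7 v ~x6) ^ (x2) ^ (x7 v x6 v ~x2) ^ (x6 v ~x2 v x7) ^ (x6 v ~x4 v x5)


CNF with 5 clauses over 7 vars (128 assignments).
An assignment satisfies CNF iff every clause has >=1 true literal.
Check each row (bits = x1,x2,x3,x4,x5,x6,x7; clause T/F shown):
  row 0 [0000000]: clauses=TFTTT -> 0
  row 1 [0000001]: clauses=TFTTT -> 0
  row 2 [0000010]: clauses=TFTTT -> 0
  row 3 [0000011]: clauses=TFTTT -> 0
  row 4 [0000100]: clauses=TFTTT -> 0
  (every remaining row is evaluated the same way; all 128 results are listed next)
Full result column, 8 rows per line (x1,x2,x3,x4 fixed per line; x5,x6,x7 runs 000..111 left to right):
  rows 0-7 [x1,x2,x3,x4=0000]: 00000000  (ones: 0)
  rows 8-15 [x1,x2,x3,x4=0001]: 00000000  (ones: 0)
  rows 16-23 [x1,x2,x3,x4=0010]: 00000000  (ones: 0)
  rows 24-31 [x1,x2,x3,x4=0011]: 00000000  (ones: 0)
  rows 32-39 [x1,x2,x3,x4=0100]: 01110111  (ones: 6)
  rows 40-47 [x1,x2,x3,x4=0101]: 00100110  (ones: 3)
  rows 48-55 [x1,x2,x3,x4=0110]: 01110111  (ones: 6)
  rows 56-63 [x1,x2,x3,x4=0111]: 00100110  (ones: 3)
  rows 64-71 [x1,x2,x3,x4=1000]: 00000000  (ones: 0)
  rows 72-79 [x1,x2,x3,x4=1001]: 00000000  (ones: 0)
  rows 80-87 [x1,x2,x3,x4=1010]: 00000000  (ones: 0)
  rows 88-95 [x1,x2,x3,x4=1011]: 00000000  (ones: 0)
  rows 96-103 [x1,x2,x3,x4=1100]: 01110111  (ones: 6)
  rows 104-111 [x1,x2,x3,x4=1101]: 00100110  (ones: 3)
  rows 112-119 [x1,x2,x3,x4=1110]: 01110111  (ones: 6)
  rows 120-127 [x1,x2,x3,x4=1111]: 00100110  (ones: 3)
Satisfying assignments = 0+0+0+0+6+3+6+3+0+0+0+0+6+3+6+3 = 36

36


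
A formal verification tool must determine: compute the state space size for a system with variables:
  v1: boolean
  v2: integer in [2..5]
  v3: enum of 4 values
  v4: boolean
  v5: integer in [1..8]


State space = product of domain sizes of all variables.
Domain sizes:
  v1 (boolean): 2
  v2 (integer in [2..5]): 4
  v3 (enum of 4 values): 4
  v4 (boolean): 2
  v5 (integer in [1..8]): 8
Product = 2 * 4 * 4 * 2 * 8 = 512

512


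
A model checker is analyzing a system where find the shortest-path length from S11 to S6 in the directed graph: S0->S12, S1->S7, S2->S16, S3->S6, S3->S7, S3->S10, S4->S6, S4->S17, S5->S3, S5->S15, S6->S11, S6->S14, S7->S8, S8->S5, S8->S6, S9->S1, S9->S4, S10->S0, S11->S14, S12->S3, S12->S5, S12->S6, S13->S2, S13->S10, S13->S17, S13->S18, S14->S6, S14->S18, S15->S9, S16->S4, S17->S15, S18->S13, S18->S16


BFS layer-by-layer from S11:
  dist 0: {S11}
  dist 1: {S14}
  dist 2: {S6, S18}
  -> S6 reached at distance 2
Shortest path length = 2

2


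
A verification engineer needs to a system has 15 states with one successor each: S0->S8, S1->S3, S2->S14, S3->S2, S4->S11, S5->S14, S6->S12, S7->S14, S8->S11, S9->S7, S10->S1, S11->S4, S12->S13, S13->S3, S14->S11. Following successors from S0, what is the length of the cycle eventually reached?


Trace from S0 until a state repeats:
  S0 -> S8 -> S11 -> S4 -> S11
S11 first seen at step 2, revisited at step 4.
Cycle length = 4 - 2 = 2

2


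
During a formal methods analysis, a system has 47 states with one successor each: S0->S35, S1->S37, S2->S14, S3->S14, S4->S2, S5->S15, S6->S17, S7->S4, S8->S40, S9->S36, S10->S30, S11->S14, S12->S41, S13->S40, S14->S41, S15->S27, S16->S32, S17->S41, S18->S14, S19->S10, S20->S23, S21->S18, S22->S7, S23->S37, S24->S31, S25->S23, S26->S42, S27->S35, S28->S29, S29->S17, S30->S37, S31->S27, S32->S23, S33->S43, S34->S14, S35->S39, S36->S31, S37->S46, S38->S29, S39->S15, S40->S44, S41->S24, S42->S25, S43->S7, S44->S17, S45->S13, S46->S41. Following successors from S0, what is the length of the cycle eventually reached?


Trace from S0 until a state repeats:
  S0 -> S35 -> S39 -> S15 -> S27 -> S35
S35 first seen at step 1, revisited at step 5.
Cycle length = 5 - 1 = 4

4


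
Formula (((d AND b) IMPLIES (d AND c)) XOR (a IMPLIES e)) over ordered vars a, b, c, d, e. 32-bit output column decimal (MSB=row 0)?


Formula: (((d AND b) IMPLIES (d AND c)) XOR (a IMPLIES e)) over a, b, c, d, e (32 rows)
Evaluate each row (bits = a,b,c,d,e, MSB first):
  row 0 [00000]: (((0 AND 0) IMPLIES (0 AND 0)) XOR (0 IMPLIES 0)) -> 0
  row 1 [00001]: (((0 AND 0) IMPLIES (0 AND 0)) XOR (0 IMPLIES 1)) -> 0
  row 2 [00010]: (((1 AND 0) IMPLIES (1 AND 0)) XOR (0 IMPLIES 0)) -> 0
  row 3 [00011]: (((1 AND 0) IMPLIES (1 AND 0)) XOR (0 IMPLIES 1)) -> 0
  row 4 [00100]: (((0 AND 0) IMPLIES (0 AND 1)) XOR (0 IMPLIES 0)) -> 0
  row 5 [00101]: (((0 AND 0) IMPLIES (0 AND 1)) XOR (0 IMPLIES 1)) -> 0
  row 6 [00110]: (((1 AND 0) IMPLIES (1 AND 1)) XOR (0 IMPLIES 0)) -> 0
  row 7 [00111]: (((1 AND 0) IMPLIES (1 AND 1)) XOR (0 IMPLIES 1)) -> 0
  row 8 [01000]: (((0 AND 1) IMPLIES (0 AND 0)) XOR (0 IMPLIES 0)) -> 0
  row 9 [01001]: (((0 AND 1) IMPLIES (0 AND 0)) XOR (0 IMPLIES 1)) -> 0
  row 10 [01010]: (((1 AND 1) IMPLIES (1 AND 0)) XOR (0 IMPLIES 0)) -> 1
  row 11 [01011]: (((1 AND 1) IMPLIES (1 AND 0)) XOR (0 IMPLIES 1)) -> 1
  row 12 [01100]: (((0 AND 1) IMPLIES (0 AND 1)) XOR (0 IMPLIES 0)) -> 0
  row 13 [01101]: (((0 AND 1) IMPLIES (0 AND 1)) XOR (0 IMPLIES 1)) -> 0
  row 14 [01110]: (((1 AND 1) IMPLIES (1 AND 1)) XOR (0 IMPLIES 0)) -> 0
  row 15 [01111]: (((1 AND 1) IMPLIES (1 AND 1)) XOR (0 IMPLIES 1)) -> 0
  row 16 [10000]: (((0 AND 0) IMPLIES (0 AND 0)) XOR (1 IMPLIES 0)) -> 1
  row 17 [10001]: (((0 AND 0) IMPLIES (0 AND 0)) XOR (1 IMPLIES 1)) -> 0
  row 18 [10010]: (((1 AND 0) IMPLIES (1 AND 0)) XOR (1 IMPLIES 0)) -> 1
  row 19 [10011]: (((1 AND 0) IMPLIES (1 AND 0)) XOR (1 IMPLIES 1)) -> 0
  row 20 [10100]: (((0 AND 0) IMPLIES (0 AND 1)) XOR (1 IMPLIES 0)) -> 1
  row 21 [10101]: (((0 AND 0) IMPLIES (0 AND 1)) XOR (1 IMPLIES 1)) -> 0
  row 22 [10110]: (((1 AND 0) IMPLIES (1 AND 1)) XOR (1 IMPLIES 0)) -> 1
  row 23 [10111]: (((1 AND 0) IMPLIES (1 AND 1)) XOR (1 IMPLIES 1)) -> 0
  row 24 [11000]: (((0 AND 1) IMPLIES (0 AND 0)) XOR (1 IMPLIES 0)) -> 1
  row 25 [11001]: (((0 AND 1) IMPLIES (0 AND 0)) XOR (1 IMPLIES 1)) -> 0
  row 26 [11010]: (((1 AND 1) IMPLIES (1 AND 0)) XOR (1 IMPLIES 0)) -> 0
  row 27 [11011]: (((1 AND 1) IMPLIES (1 AND 0)) XOR (1 IMPLIES 1)) -> 1
  row 28 [11100]: (((0 AND 1) IMPLIES (0 AND 1)) XOR (1 IMPLIES 0)) -> 1
  row 29 [11101]: (((0 AND 1) IMPLIES (0 AND 1)) XOR (1 IMPLIES 1)) -> 0
  row 30 [11110]: (((1 AND 1) IMPLIES (1 AND 1)) XOR (1 IMPLIES 0)) -> 1
  row 31 [11111]: (((1 AND 1) IMPLIES (1 AND 1)) XOR (1 IMPLIES 1)) -> 0
Full result column, 4 rows per line (a,b,c fixed per line; d,e runs 00..11 left to right):
  rows 0-3 [a,b,c=000]: 0000  = hex 0
  rows 4-7 [a,b,c=001]: 0000  = hex 0
  rows 8-11 [a,b,c=010]: 0011  = hex 3
  rows 12-15 [a,b,c=011]: 0000  = hex 0
  rows 16-19 [a,b,c=100]: 1010  = hex A
  rows 20-23 [a,b,c=101]: 1010  = hex A
  rows 24-27 [a,b,c=110]: 1001  = hex 9
  rows 28-31 [a,b,c=111]: 1010  = hex A
Output column (row 0 .. row 31) = 00000000001100001010101010011010
Output column grouped in 4s = 0000 0000 0011 0000 1010 1010 1001 1010 = 0x0030AA9A
Convert to decimal digit by digit (value = value*16 + digit):
  0 -> 0
  0*16 + 0 = 0
  0*16 + 3 = 3
  3*16 + 0 = 48
  48*16 + 10 (A) = 778
  778*16 + 10 (A) = 12458
  12458*16 + 9 = 199337
  199337*16 + 10 (A) = 3189402
Decimal = 3189402

3189402


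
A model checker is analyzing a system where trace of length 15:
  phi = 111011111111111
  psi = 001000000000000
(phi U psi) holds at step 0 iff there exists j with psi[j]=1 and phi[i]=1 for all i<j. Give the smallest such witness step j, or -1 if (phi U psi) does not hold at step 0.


(phi U psi) at 0: need smallest j with psi[j]=1 and phi[i]=1 for all i in [0,j).
Scan from step 0:
  step 0: phi=1, psi=0 -> continue
  step 1: phi=1, psi=0 -> continue
  step 2: psi=1 and phi held for [0,2) -> witness found
Witness step = 2

2


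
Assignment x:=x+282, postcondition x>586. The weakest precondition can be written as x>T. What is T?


Formula: wp(x:=E, P) = P[E/x] (substitute E for x in postcondition)
Step 1: Postcondition: x>586
Step 2: Substitute x+282 for x: x+282>586
Step 3: Solve for x: x > 586-282 = 304

304


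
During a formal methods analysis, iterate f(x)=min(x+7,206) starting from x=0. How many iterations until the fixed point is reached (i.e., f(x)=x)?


Step 1: x=0, cap=206, increment=7
Step 2: x grows by 7 each step until capped at 206; fixed point is x=206
Step 3: iterations = ceil(206/7) = 30

30


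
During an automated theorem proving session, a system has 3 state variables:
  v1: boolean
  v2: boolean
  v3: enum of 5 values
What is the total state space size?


State space = product of domain sizes of all variables.
Domain sizes:
  v1 (boolean): 2
  v2 (boolean): 2
  v3 (enum of 5 values): 5
Product = 2 * 2 * 5 = 20

20


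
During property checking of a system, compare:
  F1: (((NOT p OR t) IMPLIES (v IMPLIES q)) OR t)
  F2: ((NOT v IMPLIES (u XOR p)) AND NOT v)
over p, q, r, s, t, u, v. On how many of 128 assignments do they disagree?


F1 = (((NOT p OR t) IMPLIES (v IMPLIES q)) OR t)
F2 = ((NOT v IMPLIES (u XOR p)) AND NOT v)
Evaluate both on each of 128 rows (bits = p,q,r,s,t,u,v):
  row 0 [0000000]: F1=1 F2=0 (differ) -> 1
  row 1 [0000001]: F1=0 F2=0 -> 0
  row 2 [0000010]: F1=1 F2=1 -> 0
  row 3 [0000011]: F1=0 F2=0 -> 0
  row 4 [0000100]: F1=1 F2=0 (differ) -> 1
  (every remaining row is evaluated the same way; all 128 results are listed next)
Full result column, 8 rows per line (p,q,r,s fixed per line; t,u,v runs 000..111 left to right):
  rows 0-7 [p,q,r,s=0000]: 10001101  (ones: 4)
  rows 8-15 [p,q,r,s=0001]: 10001101  (ones: 4)
  rows 16-23 [p,q,r,s=0010]: 10001101  (ones: 4)
  rows 24-31 [p,q,r,s=0011]: 10001101  (ones: 4)
  rows 32-39 [p,q,r,s=0100]: 11011101  (ones: 6)
  rows 40-47 [p,q,r,s=0101]: 11011101  (ones: 6)
  rows 48-55 [p,q,r,s=0110]: 11011101  (ones: 6)
  rows 56-63 [p,q,r,s=0111]: 11011101  (ones: 6)
  rows 64-71 [p,q,r,s=1000]: 01110111  (ones: 6)
  rows 72-79 [p,q,r,s=1001]: 01110111  (ones: 6)
  rows 80-87 [p,q,r,s=1010]: 01110111  (ones: 6)
  rows 88-95 [p,q,r,s=1011]: 01110111  (ones: 6)
  rows 96-103 [p,q,r,s=1100]: 01110111  (ones: 6)
  rows 104-111 [p,q,r,s=1101]: 01110111  (ones: 6)
  rows 112-119 [p,q,r,s=1110]: 01110111  (ones: 6)
  rows 120-127 [p,q,r,s=1111]: 01110111  (ones: 6)
Disagreements = 4+4+4+4+6+6+6+6+6+6+6+6+6+6+6+6 = 88

88


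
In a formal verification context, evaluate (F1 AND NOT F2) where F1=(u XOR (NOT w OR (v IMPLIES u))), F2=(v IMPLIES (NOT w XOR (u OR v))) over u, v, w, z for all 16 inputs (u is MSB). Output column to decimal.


F1 = (u XOR (NOT w OR (v IMPLIES u)))
F2 = (v IMPLIES (NOT w XOR (u OR v)))
Counterexample to F1=>F2 is where F1=1 and F2=0.
Evaluate each row (bits = u,v,w,z, MSB first):
  row 0 [0000]: F1=1 F2=1 -> F1&~F2 -> 0
  row 1 [0001]: F1=1 F2=1 -> F1&~F2 -> 0
  row 2 [0010]: F1=1 F2=1 -> F1&~F2 -> 0
  row 3 [0011]: F1=1 F2=1 -> F1&~F2 -> 0
  row 4 [0100]: F1=1 F2=0 -> F1&~F2 -> 1
  row 5 [0101]: F1=1 F2=0 -> F1&~F2 -> 1
  row 6 [0110]: F1=0 F2=1 -> F1&~F2 -> 0
  row 7 [0111]: F1=0 F2=1 -> F1&~F2 -> 0
  row 8 [1000]: F1=0 F2=1 -> F1&~F2 -> 0
  row 9 [1001]: F1=0 F2=1 -> F1&~F2 -> 0
  row 10 [1010]: F1=0 F2=1 -> F1&~F2 -> 0
  row 11 [1011]: F1=0 F2=1 -> F1&~F2 -> 0
  row 12 [1100]: F1=0 F2=0 -> F1&~F2 -> 0
  row 13 [1101]: F1=0 F2=0 -> F1&~F2 -> 0
  row 14 [1110]: F1=0 F2=1 -> F1&~F2 -> 0
  row 15 [1111]: F1=0 F2=1 -> F1&~F2 -> 0
Full result column, 4 rows per line (u,v fixed per line; w,z runs 00..11 left to right):
  rows 0-3 [u,v=00]: 0000  = hex 0
  rows 4-7 [u,v=01]: 1100  = hex C
  rows 8-11 [u,v=10]: 0000  = hex 0
  rows 12-15 [u,v=11]: 0000  = hex 0
Counterexample vector (row 0 .. row 15) = 0000110000000000
Output column grouped in 4s = 0000 1100 0000 0000 = 0x0C00
Convert to decimal digit by digit (value = value*16 + digit):
  0 -> 0
  0*16 + 12 (C) = 12
  12*16 + 0 = 192
  192*16 + 0 = 3072
Decimal = 3072

3072


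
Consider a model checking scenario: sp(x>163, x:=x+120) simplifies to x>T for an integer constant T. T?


Formula: sp(P, x:=E) = exists old_x. (x = E[old_x/x]) AND P[old_x/x] (old_x is the value of x before the assignment; eliminate old_x by solving x = E[old_x/x] for old_x)
Step 1: Precondition P: x>163, i.e. old_x > 163
Step 2: Assignment gives x = old_x + 120, so old_x = x - 120
Step 3: Substitute into P: x - 120 > 163
Step 4: Simplify: x > 163+120 = 283

283


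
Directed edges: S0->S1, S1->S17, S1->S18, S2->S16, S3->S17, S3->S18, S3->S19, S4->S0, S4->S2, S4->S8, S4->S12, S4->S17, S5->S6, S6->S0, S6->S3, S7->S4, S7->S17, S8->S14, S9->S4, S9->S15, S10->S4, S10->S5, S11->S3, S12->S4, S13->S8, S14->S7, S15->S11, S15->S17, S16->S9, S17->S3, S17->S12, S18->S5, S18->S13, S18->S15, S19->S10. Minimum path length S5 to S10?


BFS layer-by-layer from S5:
  dist 0: {S5}
  dist 1: {S6}
  dist 2: {S0, S3}
  dist 3: {S1, S17, S18, S19}
  dist 4: {S10, S12, S13, S15}
  -> S10 reached at distance 4
Shortest path length = 4

4


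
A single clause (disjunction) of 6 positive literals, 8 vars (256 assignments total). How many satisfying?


Step 1: Total=2^8=256
Step 2: Unsat when all 6 false: 2^2=4
Step 3: Sat=256-4=252

252


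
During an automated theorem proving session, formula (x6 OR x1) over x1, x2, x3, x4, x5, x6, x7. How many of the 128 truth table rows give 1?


Formula: (x6 OR x1) over 7 vars (128 rows)
Evaluate each row (x1, x2, x3, x4, x5, x6, x7 as bits, MSB first):
  row 0 [0000000]: (0 OR 0) -> 0
  row 1 [0000001]: (0 OR 0) -> 0
  row 2 [0000010]: (1 OR 0) -> 1
  row 3 [0000011]: (1 OR 0) -> 1
  row 4 [0000100]: (0 OR 0) -> 0
  (every remaining row is evaluated the same way; all 128 results are listed next)
Full result column, 8 rows per line (x1,x2,x3,x4 fixed per line; x5,x6,x7 runs 000..111 left to right):
  rows 0-7 [x1,x2,x3,x4=0000]: 00110011  (ones: 4)
  rows 8-15 [x1,x2,x3,x4=0001]: 00110011  (ones: 4)
  rows 16-23 [x1,x2,x3,x4=0010]: 00110011  (ones: 4)
  rows 24-31 [x1,x2,x3,x4=0011]: 00110011  (ones: 4)
  rows 32-39 [x1,x2,x3,x4=0100]: 00110011  (ones: 4)
  rows 40-47 [x1,x2,x3,x4=0101]: 00110011  (ones: 4)
  rows 48-55 [x1,x2,x3,x4=0110]: 00110011  (ones: 4)
  rows 56-63 [x1,x2,x3,x4=0111]: 00110011  (ones: 4)
  rows 64-71 [x1,x2,x3,x4=1000]: 11111111  (ones: 8)
  rows 72-79 [x1,x2,x3,x4=1001]: 11111111  (ones: 8)
  rows 80-87 [x1,x2,x3,x4=1010]: 11111111  (ones: 8)
  rows 88-95 [x1,x2,x3,x4=1011]: 11111111  (ones: 8)
  rows 96-103 [x1,x2,x3,x4=1100]: 11111111  (ones: 8)
  rows 104-111 [x1,x2,x3,x4=1101]: 11111111  (ones: 8)
  rows 112-119 [x1,x2,x3,x4=1110]: 11111111  (ones: 8)
  rows 120-127 [x1,x2,x3,x4=1111]: 11111111  (ones: 8)
Count of 1-rows = 4+4+4+4+4+4+4+4+8+8+8+8+8+8+8+8 = 96

96


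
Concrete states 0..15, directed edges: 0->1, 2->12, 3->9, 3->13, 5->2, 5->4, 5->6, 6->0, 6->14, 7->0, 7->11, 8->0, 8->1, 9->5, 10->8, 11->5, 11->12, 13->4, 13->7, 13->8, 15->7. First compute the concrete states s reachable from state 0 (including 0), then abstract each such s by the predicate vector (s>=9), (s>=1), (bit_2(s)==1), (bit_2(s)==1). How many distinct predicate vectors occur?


BFS from 0:
Concrete reachable: {0, 1}
Abstract via predicates (s>=9), (s>=1), (bit_2(s)==1), (bit_2(s)==1):
  (0,0,0,0) <- {0}
  (0,1,0,0) <- {1}
Distinct abstract states = 2

2


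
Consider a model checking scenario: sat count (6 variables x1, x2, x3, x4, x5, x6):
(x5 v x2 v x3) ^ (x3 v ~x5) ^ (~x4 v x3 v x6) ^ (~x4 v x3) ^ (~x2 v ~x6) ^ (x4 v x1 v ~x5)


CNF with 6 clauses over 6 vars (64 assignments).
An assignment satisfies CNF iff every clause has >=1 true literal.
Check each row (bits = x1,x2,x3,x4,x5,x6; clause T/F shown):
  row 0 [000000]: clauses=FTTTTT -> 0
  row 1 [000001]: clauses=FTTTTT -> 0
  row 2 [000010]: clauses=TFTTTF -> 0
  row 3 [000011]: clauses=TFTTTF -> 0
  row 4 [000100]: clauses=FTFFTT -> 0
  (every remaining row is evaluated the same way; all 64 results are listed next)
Full result column, 8 rows per line (x1,x2,x3 fixed per line; x4,x5,x6 runs 000..111 left to right):
  rows 0-7 [x1,x2,x3=000]: 00000000  (ones: 0)
  rows 8-15 [x1,x2,x3=001]: 11001111  (ones: 6)
  rows 16-23 [x1,x2,x3=010]: 10000000  (ones: 1)
  rows 24-31 [x1,x2,x3=011]: 10001010  (ones: 3)
  rows 32-39 [x1,x2,x3=100]: 00000000  (ones: 0)
  rows 40-47 [x1,x2,x3=101]: 11111111  (ones: 8)
  rows 48-55 [x1,x2,x3=110]: 10000000  (ones: 1)
  rows 56-63 [x1,x2,x3=111]: 10101010  (ones: 4)
Satisfying assignments = 0+6+1+3+0+8+1+4 = 23

23


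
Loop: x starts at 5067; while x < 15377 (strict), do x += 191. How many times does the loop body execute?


Step 1: x goes from 5067 toward 15377 by 191; the body runs while x<15377, so iterations = ceil((bound-start)/step)
Step 2: Distance=10310
Step 3: ceil(10310/191)=54

54


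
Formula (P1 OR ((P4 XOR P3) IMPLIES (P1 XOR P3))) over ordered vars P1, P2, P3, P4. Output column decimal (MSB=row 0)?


Formula: (P1 OR ((P4 XOR P3) IMPLIES (P1 XOR P3))) over P1, P2, P3, P4 (16 rows)
Evaluate each row (bits = P1,P2,P3,P4, MSB first):
  row 0 [0000]: (0 OR ((0 XOR 0) IMPLIES (0 XOR 0))) -> 1
  row 1 [0001]: (0 OR ((1 XOR 0) IMPLIES (0 XOR 0))) -> 0
  row 2 [0010]: (0 OR ((0 XOR 1) IMPLIES (0 XOR 1))) -> 1
  row 3 [0011]: (0 OR ((1 XOR 1) IMPLIES (0 XOR 1))) -> 1
  row 4 [0100]: (0 OR ((0 XOR 0) IMPLIES (0 XOR 0))) -> 1
  row 5 [0101]: (0 OR ((1 XOR 0) IMPLIES (0 XOR 0))) -> 0
  row 6 [0110]: (0 OR ((0 XOR 1) IMPLIES (0 XOR 1))) -> 1
  row 7 [0111]: (0 OR ((1 XOR 1) IMPLIES (0 XOR 1))) -> 1
  row 8 [1000]: (1 OR ((0 XOR 0) IMPLIES (1 XOR 0))) -> 1
  row 9 [1001]: (1 OR ((1 XOR 0) IMPLIES (1 XOR 0))) -> 1
  row 10 [1010]: (1 OR ((0 XOR 1) IMPLIES (1 XOR 1))) -> 1
  row 11 [1011]: (1 OR ((1 XOR 1) IMPLIES (1 XOR 1))) -> 1
  row 12 [1100]: (1 OR ((0 XOR 0) IMPLIES (1 XOR 0))) -> 1
  row 13 [1101]: (1 OR ((1 XOR 0) IMPLIES (1 XOR 0))) -> 1
  row 14 [1110]: (1 OR ((0 XOR 1) IMPLIES (1 XOR 1))) -> 1
  row 15 [1111]: (1 OR ((1 XOR 1) IMPLIES (1 XOR 1))) -> 1
Full result column, 4 rows per line (P1,P2 fixed per line; P3,P4 runs 00..11 left to right):
  rows 0-3 [P1,P2=00]: 1011  = hex B
  rows 4-7 [P1,P2=01]: 1011  = hex B
  rows 8-11 [P1,P2=10]: 1111  = hex F
  rows 12-15 [P1,P2=11]: 1111  = hex F
Output column (row 0 .. row 15) = 1011101111111111
Output column grouped in 4s = 1011 1011 1111 1111 = 0xBBFF
Convert to decimal digit by digit (value = value*16 + digit):
  B -> 11
  11*16 + 11 (B) = 187
  187*16 + 15 (F) = 3007
  3007*16 + 15 (F) = 48127
Decimal = 48127

48127


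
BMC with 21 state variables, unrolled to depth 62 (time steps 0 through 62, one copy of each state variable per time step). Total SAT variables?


BMC unrolls to depth k, creating one copy of each state var for steps 0..k.
Step count = 62 + 1 = 63 (steps 0 through 62)
Vars per step = 21
Total = 21 * 63 = 1323

1323


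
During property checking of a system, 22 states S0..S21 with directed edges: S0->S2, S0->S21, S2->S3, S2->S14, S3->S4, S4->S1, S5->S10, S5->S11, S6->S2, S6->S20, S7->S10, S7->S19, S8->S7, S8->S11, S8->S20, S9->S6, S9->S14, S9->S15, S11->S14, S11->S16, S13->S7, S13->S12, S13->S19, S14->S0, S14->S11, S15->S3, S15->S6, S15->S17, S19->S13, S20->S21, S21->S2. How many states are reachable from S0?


BFS from S0:
  layer 0: {S0}
  layer 1: {S2, S21}
  layer 2: {S3, S14}
  layer 3: {S4, S11}
  layer 4: {S1, S16}
Reachable set: {S0, S1, S2, S3, S4, S11, S14, S16, S21}
Count = 9

9


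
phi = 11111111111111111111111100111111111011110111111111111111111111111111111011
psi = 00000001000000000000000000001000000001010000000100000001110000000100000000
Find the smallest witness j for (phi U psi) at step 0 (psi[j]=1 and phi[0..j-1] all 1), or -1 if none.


(phi U psi) at 0: need smallest j with psi[j]=1 and phi[i]=1 for all i in [0,j).
Scan from step 0:
  step 0: phi=1, psi=0 -> continue
  step 1: phi=1, psi=0 -> continue
  step 2: phi=1, psi=0 -> continue
  step 3: phi=1, psi=0 -> continue
  step 7: psi=1 and phi held for [0,7) -> witness found
Witness step = 7

7


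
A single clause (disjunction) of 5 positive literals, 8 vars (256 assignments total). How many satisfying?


Step 1: Total=2^8=256
Step 2: Unsat when all 5 false: 2^3=8
Step 3: Sat=256-8=248

248


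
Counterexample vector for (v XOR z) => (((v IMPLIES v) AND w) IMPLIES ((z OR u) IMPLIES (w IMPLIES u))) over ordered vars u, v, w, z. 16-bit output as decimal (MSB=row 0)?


F1 = (v XOR z)
F2 = (((v IMPLIES v) AND w) IMPLIES ((z OR u) IMPLIES (w IMPLIES u)))
Counterexample to F1=>F2 is where F1=1 and F2=0.
Evaluate each row (bits = u,v,w,z, MSB first):
  row 0 [0000]: F1=0 F2=1 -> F1&~F2 -> 0
  row 1 [0001]: F1=1 F2=1 -> F1&~F2 -> 0
  row 2 [0010]: F1=0 F2=1 -> F1&~F2 -> 0
  row 3 [0011]: F1=1 F2=0 -> F1&~F2 -> 1
  row 4 [0100]: F1=1 F2=1 -> F1&~F2 -> 0
  row 5 [0101]: F1=0 F2=1 -> F1&~F2 -> 0
  row 6 [0110]: F1=1 F2=1 -> F1&~F2 -> 0
  row 7 [0111]: F1=0 F2=0 -> F1&~F2 -> 0
  row 8 [1000]: F1=0 F2=1 -> F1&~F2 -> 0
  row 9 [1001]: F1=1 F2=1 -> F1&~F2 -> 0
  row 10 [1010]: F1=0 F2=1 -> F1&~F2 -> 0
  row 11 [1011]: F1=1 F2=1 -> F1&~F2 -> 0
  row 12 [1100]: F1=1 F2=1 -> F1&~F2 -> 0
  row 13 [1101]: F1=0 F2=1 -> F1&~F2 -> 0
  row 14 [1110]: F1=1 F2=1 -> F1&~F2 -> 0
  row 15 [1111]: F1=0 F2=1 -> F1&~F2 -> 0
Full result column, 4 rows per line (u,v fixed per line; w,z runs 00..11 left to right):
  rows 0-3 [u,v=00]: 0001  = hex 1
  rows 4-7 [u,v=01]: 0000  = hex 0
  rows 8-11 [u,v=10]: 0000  = hex 0
  rows 12-15 [u,v=11]: 0000  = hex 0
Counterexample vector (row 0 .. row 15) = 0001000000000000
Output column grouped in 4s = 0001 0000 0000 0000 = 0x1000
Convert to decimal digit by digit (value = value*16 + digit):
  1 -> 1
  1*16 + 0 = 16
  16*16 + 0 = 256
  256*16 + 0 = 4096
Decimal = 4096

4096


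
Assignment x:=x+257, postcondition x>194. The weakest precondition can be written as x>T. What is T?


Formula: wp(x:=E, P) = P[E/x] (substitute E for x in postcondition)
Step 1: Postcondition: x>194
Step 2: Substitute x+257 for x: x+257>194
Step 3: Solve for x: x > 194-257 = -63

-63


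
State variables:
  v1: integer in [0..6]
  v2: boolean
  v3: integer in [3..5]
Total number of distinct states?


State space = product of domain sizes of all variables.
Domain sizes:
  v1 (integer in [0..6]): 7
  v2 (boolean): 2
  v3 (integer in [3..5]): 3
Product = 7 * 2 * 3 = 42

42


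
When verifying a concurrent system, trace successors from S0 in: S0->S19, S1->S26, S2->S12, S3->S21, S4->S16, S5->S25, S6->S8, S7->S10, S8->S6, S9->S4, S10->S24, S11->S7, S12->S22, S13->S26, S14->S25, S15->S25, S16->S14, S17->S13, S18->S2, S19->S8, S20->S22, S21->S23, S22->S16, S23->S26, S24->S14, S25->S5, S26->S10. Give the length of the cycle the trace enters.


Trace from S0 until a state repeats:
  S0 -> S19 -> S8 -> S6 -> S8
S8 first seen at step 2, revisited at step 4.
Cycle length = 4 - 2 = 2

2


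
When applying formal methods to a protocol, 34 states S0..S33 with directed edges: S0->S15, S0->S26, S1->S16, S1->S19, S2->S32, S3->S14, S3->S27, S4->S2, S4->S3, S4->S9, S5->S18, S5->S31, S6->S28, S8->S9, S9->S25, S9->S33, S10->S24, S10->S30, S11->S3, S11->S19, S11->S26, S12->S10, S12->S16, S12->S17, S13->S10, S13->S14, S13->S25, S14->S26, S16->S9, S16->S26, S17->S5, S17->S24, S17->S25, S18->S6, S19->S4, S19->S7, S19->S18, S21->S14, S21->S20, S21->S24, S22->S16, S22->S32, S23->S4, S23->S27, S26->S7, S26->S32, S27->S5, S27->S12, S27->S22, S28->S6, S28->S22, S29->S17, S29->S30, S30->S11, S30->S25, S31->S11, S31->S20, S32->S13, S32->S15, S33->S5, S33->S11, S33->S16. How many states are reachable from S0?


BFS from S0:
  layer 0: {S0}
  layer 1: {S15, S26}
  layer 2: {S7, S32}
  layer 3: {S13}
  layer 4: {S10, S14, S25}
  layer 5: {S24, S30}
  layer 6: {S11}
  layer 7: {S3, S19}
  layer 8: {S4, S18, S27}
  layer 9: {S2, S5, S6, S9, S12, S22}
  layer 10: {S16, S17, S28, S31, S33}
  layer 11: {S20}
Reachable set: {S0, S2, S3, S4, S5, S6, S7, S9, S10, S11, S12, S13, S14, S15, S16, S17, S18, S19, S20, S22, S24, S25, S26, S27, S28, S30, S31, S32, S33}
Count = 29

29


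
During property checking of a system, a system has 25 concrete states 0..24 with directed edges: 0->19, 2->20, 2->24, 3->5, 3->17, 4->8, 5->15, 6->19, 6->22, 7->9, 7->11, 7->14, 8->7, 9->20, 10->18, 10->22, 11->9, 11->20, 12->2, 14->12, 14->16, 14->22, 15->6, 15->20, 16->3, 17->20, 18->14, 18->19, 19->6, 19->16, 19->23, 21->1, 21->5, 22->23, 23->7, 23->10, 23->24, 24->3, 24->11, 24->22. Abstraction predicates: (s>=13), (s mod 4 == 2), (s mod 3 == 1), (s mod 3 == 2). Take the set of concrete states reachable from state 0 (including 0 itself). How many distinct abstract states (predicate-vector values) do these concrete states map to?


BFS from 0:
Concrete reachable: {0, 2, 3, 5, 6, 7, 9, 10, 11, 12, 14, 15, 16, 17, 18, 19, 20, 22, 23, 24}
Abstract via predicates (s>=13), (s mod 4 == 2), (s mod 3 == 1), (s mod 3 == 2):
  (0,0,0,0) <- {0, 3, 9, 12}
  (0,0,0,1) <- {5, 11}
  (0,0,1,0) <- {7}
  (0,1,0,0) <- {6}
  (0,1,0,1) <- {2}
  (0,1,1,0) <- {10}
  (1,0,0,0) <- {15, 24}
  (1,0,0,1) <- {17, 20, 23}
  (1,0,1,0) <- {16, 19}
  (1,1,0,0) <- {18}
  (1,1,0,1) <- {14}
  (1,1,1,0) <- {22}
Distinct abstract states = 12

12


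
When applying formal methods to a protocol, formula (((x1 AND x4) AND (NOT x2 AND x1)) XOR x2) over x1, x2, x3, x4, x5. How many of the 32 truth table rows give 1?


Formula: (((x1 AND x4) AND (NOT x2 AND x1)) XOR x2) over 5 vars (32 rows)
Evaluate each row (x1, x2, x3, x4, x5 as bits, MSB first):
  row 0 [00000]: (((0 AND 0) AND (NOT 0 AND 0)) XOR 0) -> 0
  row 1 [00001]: (((0 AND 0) AND (NOT 0 AND 0)) XOR 0) -> 0
  row 2 [00010]: (((0 AND 1) AND (NOT 0 AND 0)) XOR 0) -> 0
  row 3 [00011]: (((0 AND 1) AND (NOT 0 AND 0)) XOR 0) -> 0
  row 4 [00100]: (((0 AND 0) AND (NOT 0 AND 0)) XOR 0) -> 0
  row 5 [00101]: (((0 AND 0) AND (NOT 0 AND 0)) XOR 0) -> 0
  row 6 [00110]: (((0 AND 1) AND (NOT 0 AND 0)) XOR 0) -> 0
  row 7 [00111]: (((0 AND 1) AND (NOT 0 AND 0)) XOR 0) -> 0
  row 8 [01000]: (((0 AND 0) AND (NOT 1 AND 0)) XOR 1) -> 1
  row 9 [01001]: (((0 AND 0) AND (NOT 1 AND 0)) XOR 1) -> 1
  row 10 [01010]: (((0 AND 1) AND (NOT 1 AND 0)) XOR 1) -> 1
  row 11 [01011]: (((0 AND 1) AND (NOT 1 AND 0)) XOR 1) -> 1
  row 12 [01100]: (((0 AND 0) AND (NOT 1 AND 0)) XOR 1) -> 1
  row 13 [01101]: (((0 AND 0) AND (NOT 1 AND 0)) XOR 1) -> 1
  row 14 [01110]: (((0 AND 1) AND (NOT 1 AND 0)) XOR 1) -> 1
  row 15 [01111]: (((0 AND 1) AND (NOT 1 AND 0)) XOR 1) -> 1
  row 16 [10000]: (((1 AND 0) AND (NOT 0 AND 1)) XOR 0) -> 0
  row 17 [10001]: (((1 AND 0) AND (NOT 0 AND 1)) XOR 0) -> 0
  row 18 [10010]: (((1 AND 1) AND (NOT 0 AND 1)) XOR 0) -> 1
  row 19 [10011]: (((1 AND 1) AND (NOT 0 AND 1)) XOR 0) -> 1
  row 20 [10100]: (((1 AND 0) AND (NOT 0 AND 1)) XOR 0) -> 0
  row 21 [10101]: (((1 AND 0) AND (NOT 0 AND 1)) XOR 0) -> 0
  row 22 [10110]: (((1 AND 1) AND (NOT 0 AND 1)) XOR 0) -> 1
  row 23 [10111]: (((1 AND 1) AND (NOT 0 AND 1)) XOR 0) -> 1
  row 24 [11000]: (((1 AND 0) AND (NOT 1 AND 1)) XOR 1) -> 1
  row 25 [11001]: (((1 AND 0) AND (NOT 1 AND 1)) XOR 1) -> 1
  row 26 [11010]: (((1 AND 1) AND (NOT 1 AND 1)) XOR 1) -> 1
  row 27 [11011]: (((1 AND 1) AND (NOT 1 AND 1)) XOR 1) -> 1
  row 28 [11100]: (((1 AND 0) AND (NOT 1 AND 1)) XOR 1) -> 1
  row 29 [11101]: (((1 AND 0) AND (NOT 1 AND 1)) XOR 1) -> 1
  row 30 [11110]: (((1 AND 1) AND (NOT 1 AND 1)) XOR 1) -> 1
  row 31 [11111]: (((1 AND 1) AND (NOT 1 AND 1)) XOR 1) -> 1
Full result column, 8 rows per line (x1,x2 fixed per line; x3,x4,x5 runs 000..111 left to right):
  rows 0-7 [x1,x2=00]: 00000000  (ones: 0)
  rows 8-15 [x1,x2=01]: 11111111  (ones: 8)
  rows 16-23 [x1,x2=10]: 00110011  (ones: 4)
  rows 24-31 [x1,x2=11]: 11111111  (ones: 8)
Count of 1-rows = 0+8+4+8 = 20

20


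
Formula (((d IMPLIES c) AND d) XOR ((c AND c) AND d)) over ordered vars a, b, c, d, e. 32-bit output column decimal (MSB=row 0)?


Formula: (((d IMPLIES c) AND d) XOR ((c AND c) AND d)) over a, b, c, d, e (32 rows)
Evaluate each row (bits = a,b,c,d,e, MSB first):
  row 0 [00000]: (((0 IMPLIES 0) AND 0) XOR ((0 AND 0) AND 0)) -> 0
  row 1 [00001]: (((0 IMPLIES 0) AND 0) XOR ((0 AND 0) AND 0)) -> 0
  row 2 [00010]: (((1 IMPLIES 0) AND 1) XOR ((0 AND 0) AND 1)) -> 0
  row 3 [00011]: (((1 IMPLIES 0) AND 1) XOR ((0 AND 0) AND 1)) -> 0
  row 4 [00100]: (((0 IMPLIES 1) AND 0) XOR ((1 AND 1) AND 0)) -> 0
  row 5 [00101]: (((0 IMPLIES 1) AND 0) XOR ((1 AND 1) AND 0)) -> 0
  row 6 [00110]: (((1 IMPLIES 1) AND 1) XOR ((1 AND 1) AND 1)) -> 0
  row 7 [00111]: (((1 IMPLIES 1) AND 1) XOR ((1 AND 1) AND 1)) -> 0
  row 8 [01000]: (((0 IMPLIES 0) AND 0) XOR ((0 AND 0) AND 0)) -> 0
  row 9 [01001]: (((0 IMPLIES 0) AND 0) XOR ((0 AND 0) AND 0)) -> 0
  row 10 [01010]: (((1 IMPLIES 0) AND 1) XOR ((0 AND 0) AND 1)) -> 0
  row 11 [01011]: (((1 IMPLIES 0) AND 1) XOR ((0 AND 0) AND 1)) -> 0
  row 12 [01100]: (((0 IMPLIES 1) AND 0) XOR ((1 AND 1) AND 0)) -> 0
  row 13 [01101]: (((0 IMPLIES 1) AND 0) XOR ((1 AND 1) AND 0)) -> 0
  row 14 [01110]: (((1 IMPLIES 1) AND 1) XOR ((1 AND 1) AND 1)) -> 0
  row 15 [01111]: (((1 IMPLIES 1) AND 1) XOR ((1 AND 1) AND 1)) -> 0
  row 16 [10000]: (((0 IMPLIES 0) AND 0) XOR ((0 AND 0) AND 0)) -> 0
  row 17 [10001]: (((0 IMPLIES 0) AND 0) XOR ((0 AND 0) AND 0)) -> 0
  row 18 [10010]: (((1 IMPLIES 0) AND 1) XOR ((0 AND 0) AND 1)) -> 0
  row 19 [10011]: (((1 IMPLIES 0) AND 1) XOR ((0 AND 0) AND 1)) -> 0
  row 20 [10100]: (((0 IMPLIES 1) AND 0) XOR ((1 AND 1) AND 0)) -> 0
  row 21 [10101]: (((0 IMPLIES 1) AND 0) XOR ((1 AND 1) AND 0)) -> 0
  row 22 [10110]: (((1 IMPLIES 1) AND 1) XOR ((1 AND 1) AND 1)) -> 0
  row 23 [10111]: (((1 IMPLIES 1) AND 1) XOR ((1 AND 1) AND 1)) -> 0
  row 24 [11000]: (((0 IMPLIES 0) AND 0) XOR ((0 AND 0) AND 0)) -> 0
  row 25 [11001]: (((0 IMPLIES 0) AND 0) XOR ((0 AND 0) AND 0)) -> 0
  row 26 [11010]: (((1 IMPLIES 0) AND 1) XOR ((0 AND 0) AND 1)) -> 0
  row 27 [11011]: (((1 IMPLIES 0) AND 1) XOR ((0 AND 0) AND 1)) -> 0
  row 28 [11100]: (((0 IMPLIES 1) AND 0) XOR ((1 AND 1) AND 0)) -> 0
  row 29 [11101]: (((0 IMPLIES 1) AND 0) XOR ((1 AND 1) AND 0)) -> 0
  row 30 [11110]: (((1 IMPLIES 1) AND 1) XOR ((1 AND 1) AND 1)) -> 0
  row 31 [11111]: (((1 IMPLIES 1) AND 1) XOR ((1 AND 1) AND 1)) -> 0
Full result column, 4 rows per line (a,b,c fixed per line; d,e runs 00..11 left to right):
  rows 0-3 [a,b,c=000]: 0000  = hex 0
  rows 4-7 [a,b,c=001]: 0000  = hex 0
  rows 8-11 [a,b,c=010]: 0000  = hex 0
  rows 12-15 [a,b,c=011]: 0000  = hex 0
  rows 16-19 [a,b,c=100]: 0000  = hex 0
  rows 20-23 [a,b,c=101]: 0000  = hex 0
  rows 24-27 [a,b,c=110]: 0000  = hex 0
  rows 28-31 [a,b,c=111]: 0000  = hex 0
Output column (row 0 .. row 31) = 00000000000000000000000000000000
Output column grouped in 4s = 0000 0000 0000 0000 0000 0000 0000 0000 = 0x00000000
Convert to decimal digit by digit (value = value*16 + digit):
  0 -> 0
  0*16 + 0 = 0
  0*16 + 0 = 0
  0*16 + 0 = 0
  0*16 + 0 = 0
  0*16 + 0 = 0
  0*16 + 0 = 0
  0*16 + 0 = 0
Decimal = 0

0
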